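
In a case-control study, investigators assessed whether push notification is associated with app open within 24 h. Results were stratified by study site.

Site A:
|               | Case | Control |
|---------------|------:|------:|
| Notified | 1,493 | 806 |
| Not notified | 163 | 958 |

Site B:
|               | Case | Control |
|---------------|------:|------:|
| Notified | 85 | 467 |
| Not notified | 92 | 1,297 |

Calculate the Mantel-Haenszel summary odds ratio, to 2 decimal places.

7.85

OR_MH = Σ(aᵢdᵢ/nᵢ) / Σ(bᵢcᵢ/nᵢ), where nᵢ is the stratum total.
Stratum 1 (Site A): n = 3420; a·d/n = 1493·958/3420 = 418.2146; b·c/n = 806·163/3420 = 38.4146
Stratum 2 (Site B): n = 1941; a·d/n = 85·1297/1941 = 56.7980; b·c/n = 467·92/1941 = 22.1350
OR_MH = (418.2146 + 56.7980) / (38.4146 + 22.1350) = 475.0127 / 60.5496 = 7.84502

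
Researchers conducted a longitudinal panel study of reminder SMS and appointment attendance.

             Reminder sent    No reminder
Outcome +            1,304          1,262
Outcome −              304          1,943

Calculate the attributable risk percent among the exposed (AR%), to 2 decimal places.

51.44

Reading the table with exposure as columns: a = 1304 (Reminder sent, case), b = 304 (Reminder sent, non-case), c = 1262 (No reminder, case), d = 1943.
Risk in exposed = 1304/1608 = 0.81095; risk in unexposed = 1262/3205 = 0.39376.
RR = 0.81095/0.39376 = 2.05949
AR% = (RR − 1)/RR × 100 = (2.05949 − 1)/2.05949 × 100 = 51.4443%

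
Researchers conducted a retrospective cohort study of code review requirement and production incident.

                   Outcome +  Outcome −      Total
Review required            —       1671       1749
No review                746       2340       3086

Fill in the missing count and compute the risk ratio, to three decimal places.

0.184

The missing cell is in the exposed row: 1749 − 1671 = 78.
So a = 78, b = 1671, c = 746, d = 2340.
RR = [a/(a+b)] / [c/(c+d)] = (78/1749) / (746/3086) = 0.04460/0.24174 = 0.18449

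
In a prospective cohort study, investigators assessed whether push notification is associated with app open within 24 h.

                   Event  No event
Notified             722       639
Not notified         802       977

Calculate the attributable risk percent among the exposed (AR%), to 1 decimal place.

Cells: a = 722, b = 639, c = 802, d = 977.
Risk in exposed = 722/1361 = 0.53049; risk in unexposed = 802/1779 = 0.45082.
RR = 0.53049/0.45082 = 1.17674
AR% = (RR − 1)/RR × 100 = (1.17674 − 1)/1.17674 × 100 = 15.0195%

15.0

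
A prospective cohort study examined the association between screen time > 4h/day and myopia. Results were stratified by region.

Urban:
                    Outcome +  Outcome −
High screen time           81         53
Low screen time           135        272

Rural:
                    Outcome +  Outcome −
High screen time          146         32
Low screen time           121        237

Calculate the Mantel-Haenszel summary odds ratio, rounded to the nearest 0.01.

OR_MH = Σ(aᵢdᵢ/nᵢ) / Σ(bᵢcᵢ/nᵢ), where nᵢ is the stratum total.
Stratum 1 (Urban): n = 541; a·d/n = 81·272/541 = 40.7246; b·c/n = 53·135/541 = 13.2255
Stratum 2 (Rural): n = 536; a·d/n = 146·237/536 = 64.5560; b·c/n = 32·121/536 = 7.2239
OR_MH = (40.7246 + 64.5560) / (13.2255 + 7.2239) = 105.2806 / 20.4494 = 5.14835

5.15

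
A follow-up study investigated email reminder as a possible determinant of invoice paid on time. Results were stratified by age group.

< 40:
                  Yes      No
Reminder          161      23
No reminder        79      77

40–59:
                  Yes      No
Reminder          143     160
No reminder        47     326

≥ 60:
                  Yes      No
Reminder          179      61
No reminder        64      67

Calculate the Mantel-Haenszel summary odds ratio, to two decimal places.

5.10

OR_MH = Σ(aᵢdᵢ/nᵢ) / Σ(bᵢcᵢ/nᵢ), where nᵢ is the stratum total.
Stratum 1 (< 40): n = 340; a·d/n = 161·77/340 = 36.4618; b·c/n = 23·79/340 = 5.3441
Stratum 2 (40–59): n = 676; a·d/n = 143·326/676 = 68.9615; b·c/n = 160·47/676 = 11.1243
Stratum 3 (≥ 60): n = 371; a·d/n = 179·67/371 = 32.3261; b·c/n = 61·64/371 = 10.5229
OR_MH = (36.4618 + 68.9615 + 32.3261) / (5.3441 + 11.1243 + 10.5229) = 137.7494 / 26.9913 = 5.10348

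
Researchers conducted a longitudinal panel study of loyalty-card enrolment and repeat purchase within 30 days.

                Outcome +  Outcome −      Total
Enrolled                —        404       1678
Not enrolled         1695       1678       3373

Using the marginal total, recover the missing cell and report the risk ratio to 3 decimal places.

The missing cell is in the exposed row: 1678 − 404 = 1274.
So a = 1274, b = 404, c = 1695, d = 1678.
RR = [a/(a+b)] / [c/(c+d)] = (1274/1678) / (1695/3373) = 0.75924/0.50252 = 1.51086

1.511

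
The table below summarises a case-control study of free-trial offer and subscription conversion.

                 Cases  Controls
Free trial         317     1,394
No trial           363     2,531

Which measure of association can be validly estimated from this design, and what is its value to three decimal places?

Cells: a = 317, b = 1394, c = 363, d = 2531.
This is a case-control study: participants were sampled on outcome status, so risks in the source population cannot be estimated directly — relative risk is not valid here. The odds ratio is the appropriate measure.
OR = (a·d)/(b·c) = (317 × 2531) / (1394 × 363) = 802327 / 506022 = 1.58556

1.586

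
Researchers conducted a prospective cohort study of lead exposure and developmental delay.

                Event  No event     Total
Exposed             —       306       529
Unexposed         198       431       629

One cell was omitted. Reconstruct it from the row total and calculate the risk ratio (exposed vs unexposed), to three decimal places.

The missing cell is in the exposed row: 529 − 306 = 223.
So a = 223, b = 306, c = 198, d = 431.
RR = [a/(a+b)] / [c/(c+d)] = (223/529) / (198/629) = 0.42155/0.31479 = 1.33917

1.339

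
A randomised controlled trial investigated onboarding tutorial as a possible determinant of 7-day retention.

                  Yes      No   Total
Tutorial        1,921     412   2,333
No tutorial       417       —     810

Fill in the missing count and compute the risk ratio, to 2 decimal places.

The missing cell is in the unexposed row: 810 − 417 = 393.
So a = 1921, b = 412, c = 417, d = 393.
RR = [a/(a+b)] / [c/(c+d)] = (1921/2333) / (417/810) = 0.82340/0.51481 = 1.59942

1.60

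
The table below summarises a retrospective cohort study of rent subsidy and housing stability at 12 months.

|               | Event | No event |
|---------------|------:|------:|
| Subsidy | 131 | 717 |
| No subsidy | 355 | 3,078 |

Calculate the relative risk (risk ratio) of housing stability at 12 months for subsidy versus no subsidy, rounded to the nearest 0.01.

1.49

Cells: a = 131, b = 717, c = 355, d = 3078.
Risk in exposed = 131/848 = 0.15448; risk in unexposed = 355/3433 = 0.10341.
RR = 0.15448 / 0.10341 = 1.49390
The risk among the exposed is 1.49 times that among the unexposed.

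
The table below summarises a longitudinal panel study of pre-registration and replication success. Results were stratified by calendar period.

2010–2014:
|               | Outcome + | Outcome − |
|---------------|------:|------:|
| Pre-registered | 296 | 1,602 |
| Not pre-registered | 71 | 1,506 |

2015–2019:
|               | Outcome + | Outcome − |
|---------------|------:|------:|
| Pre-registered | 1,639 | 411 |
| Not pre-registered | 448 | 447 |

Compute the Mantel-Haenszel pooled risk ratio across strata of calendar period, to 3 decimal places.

RR_MH = Σ(aᵢ·n₀ᵢ/nᵢ) / Σ(cᵢ·n₁ᵢ/nᵢ), with n₁ᵢ = aᵢ+bᵢ (exposed), n₀ᵢ = cᵢ+dᵢ (unexposed), nᵢ = n₁ᵢ+n₀ᵢ.
Stratum 1 (2010–2014): n₁ = 1898, n₀ = 1577, n = 3475; a·n₀/n = 296·1577/3475 = 134.3286; c·n₁/n = 71·1898/3475 = 38.7793
Stratum 2 (2015–2019): n₁ = 2050, n₀ = 895, n = 2945; a·n₀/n = 1639·895/2945 = 498.1002; c·n₁/n = 448·2050/2945 = 311.8506
RR_MH = (134.3286 + 498.1002) / (38.7793 + 311.8506) = 632.4288 / 350.6299 = 1.80369

1.804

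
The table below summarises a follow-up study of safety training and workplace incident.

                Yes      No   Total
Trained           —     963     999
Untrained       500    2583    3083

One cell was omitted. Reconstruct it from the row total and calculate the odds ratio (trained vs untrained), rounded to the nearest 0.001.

0.193

The missing cell is in the exposed row: 999 − 963 = 36.
So a = 36, b = 963, c = 500, d = 2583.
OR = (a·d)/(b·c) = (36 × 2583) / (963 × 500) = 92988 / 481500 = 0.19312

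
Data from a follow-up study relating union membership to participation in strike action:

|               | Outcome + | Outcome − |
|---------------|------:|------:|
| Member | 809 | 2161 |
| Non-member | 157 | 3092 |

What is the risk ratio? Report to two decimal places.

5.64

Cells: a = 809, b = 2161, c = 157, d = 3092.
Risk in exposed = 809/2970 = 0.27239; risk in unexposed = 157/3249 = 0.04832.
RR = 0.27239 / 0.04832 = 5.63692
The risk among the exposed is 5.64 times that among the unexposed.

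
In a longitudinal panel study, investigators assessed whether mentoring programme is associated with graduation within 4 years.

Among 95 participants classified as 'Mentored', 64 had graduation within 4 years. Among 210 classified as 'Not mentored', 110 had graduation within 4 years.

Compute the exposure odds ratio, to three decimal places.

1.877

From the description: a = 64, b = 31, c = 110, d = 100.
OR = (a·d)/(b·c) = (64 × 100) / (31 × 110) = 6400 / 3410 = 1.87683
The odds of graduation within 4 years are about 1.88 times as high in the mentored group.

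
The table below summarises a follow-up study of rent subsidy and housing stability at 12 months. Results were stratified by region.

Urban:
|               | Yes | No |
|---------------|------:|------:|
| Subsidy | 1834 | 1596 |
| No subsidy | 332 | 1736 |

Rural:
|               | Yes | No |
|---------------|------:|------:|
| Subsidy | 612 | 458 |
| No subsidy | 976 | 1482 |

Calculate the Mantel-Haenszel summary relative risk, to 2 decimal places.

RR_MH = Σ(aᵢ·n₀ᵢ/nᵢ) / Σ(cᵢ·n₁ᵢ/nᵢ), with n₁ᵢ = aᵢ+bᵢ (exposed), n₀ᵢ = cᵢ+dᵢ (unexposed), nᵢ = n₁ᵢ+n₀ᵢ.
Stratum 1 (Urban): n₁ = 3430, n₀ = 2068, n = 5498; a·n₀/n = 1834·2068/5498 = 689.8348; c·n₁/n = 332·3430/5498 = 207.1226
Stratum 2 (Rural): n₁ = 1070, n₀ = 2458, n = 3528; a·n₀/n = 612·2458/3528 = 426.3878; c·n₁/n = 976·1070/3528 = 296.0091
RR_MH = (689.8348 + 426.3878) / (207.1226 + 296.0091) = 1116.2226 / 503.1317 = 2.21855

2.22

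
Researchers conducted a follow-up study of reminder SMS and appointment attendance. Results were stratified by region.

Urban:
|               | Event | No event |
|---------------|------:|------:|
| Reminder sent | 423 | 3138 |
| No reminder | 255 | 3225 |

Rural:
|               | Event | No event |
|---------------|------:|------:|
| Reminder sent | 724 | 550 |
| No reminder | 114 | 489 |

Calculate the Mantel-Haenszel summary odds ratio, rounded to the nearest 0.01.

OR_MH = Σ(aᵢdᵢ/nᵢ) / Σ(bᵢcᵢ/nᵢ), where nᵢ is the stratum total.
Stratum 1 (Urban): n = 7041; a·d/n = 423·3225/7041 = 193.7473; b·c/n = 3138·255/7041 = 113.6472
Stratum 2 (Rural): n = 1877; a·d/n = 724·489/1877 = 188.6180; b·c/n = 550·114/1877 = 33.4044
OR_MH = (193.7473 + 188.6180) / (113.6472 + 33.4044) = 382.3653 / 147.0516 = 2.60021

2.60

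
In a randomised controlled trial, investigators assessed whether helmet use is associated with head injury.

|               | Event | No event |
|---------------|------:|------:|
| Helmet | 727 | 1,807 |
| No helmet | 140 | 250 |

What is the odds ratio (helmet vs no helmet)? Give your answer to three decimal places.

Cells: a = 727, b = 1807, c = 140, d = 250.
OR = (a·d)/(b·c) = (727 × 250) / (1807 × 140) = 181750 / 252980 = 0.71844
Exposure is associated with lower odds of head injury (OR = 0.72 < 1).

0.718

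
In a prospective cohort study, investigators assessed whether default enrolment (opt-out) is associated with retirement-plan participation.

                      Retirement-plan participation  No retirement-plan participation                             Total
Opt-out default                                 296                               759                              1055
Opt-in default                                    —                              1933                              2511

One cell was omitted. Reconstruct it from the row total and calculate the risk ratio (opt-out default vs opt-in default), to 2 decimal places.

1.22

The missing cell is in the unexposed row: 2511 − 1933 = 578.
So a = 296, b = 759, c = 578, d = 1933.
RR = [a/(a+b)] / [c/(c+d)] = (296/1055) / (578/2511) = 0.28057/0.23019 = 1.21887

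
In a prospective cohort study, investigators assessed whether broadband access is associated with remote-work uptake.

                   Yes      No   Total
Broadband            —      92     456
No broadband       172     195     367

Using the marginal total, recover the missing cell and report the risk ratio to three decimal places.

The missing cell is in the exposed row: 456 − 92 = 364.
So a = 364, b = 92, c = 172, d = 195.
RR = [a/(a+b)] / [c/(c+d)] = (364/456) / (172/367) = 0.79825/0.46866 = 1.70323

1.703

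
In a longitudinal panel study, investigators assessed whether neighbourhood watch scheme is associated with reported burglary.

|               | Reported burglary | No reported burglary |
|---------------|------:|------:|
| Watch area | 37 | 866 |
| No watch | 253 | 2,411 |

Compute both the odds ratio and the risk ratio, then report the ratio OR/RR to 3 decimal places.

Cells: a = 37, b = 866, c = 253, d = 2411.
OR = (37·2411)/(866·253) = 89207/219098 = 0.40716
Risk in exposed = 37/903 = 0.04097; risk in unexposed = 253/2664 = 0.09497; RR = 0.43145
OR/RR = 0.40716 / 0.43145 = 0.94370
The outcome is rare in both groups, so OR ≈ RR (ratio near 1).

0.944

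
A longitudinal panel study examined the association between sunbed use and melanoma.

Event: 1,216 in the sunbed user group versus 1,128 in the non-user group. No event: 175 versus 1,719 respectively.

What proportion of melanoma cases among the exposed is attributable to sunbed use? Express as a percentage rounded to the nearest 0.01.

54.68

From the description: a = 1216, b = 175, c = 1128, d = 1719.
Risk in exposed = 1216/1391 = 0.87419; risk in unexposed = 1128/2847 = 0.39621.
RR = 0.87419/0.39621 = 2.20640
AR% = (RR − 1)/RR × 100 = (2.20640 − 1)/2.20640 × 100 = 54.6774%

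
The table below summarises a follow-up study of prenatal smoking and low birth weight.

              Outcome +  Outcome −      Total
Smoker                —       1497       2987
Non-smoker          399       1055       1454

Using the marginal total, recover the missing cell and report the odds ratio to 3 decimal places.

The missing cell is in the exposed row: 2987 − 1497 = 1490.
So a = 1490, b = 1497, c = 399, d = 1055.
OR = (a·d)/(b·c) = (1490 × 1055) / (1497 × 399) = 1571950 / 597303 = 2.63175

2.632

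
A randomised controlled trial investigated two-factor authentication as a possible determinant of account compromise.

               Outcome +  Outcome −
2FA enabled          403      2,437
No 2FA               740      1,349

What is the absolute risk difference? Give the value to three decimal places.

-0.212

Cells: a = 403, b = 2437, c = 740, d = 1349.
Risk in exposed = 403/2840 = 0.141901; risk in unexposed = 740/2089 = 0.354236.
Risk difference = 0.141901 − 0.354236 = -0.212335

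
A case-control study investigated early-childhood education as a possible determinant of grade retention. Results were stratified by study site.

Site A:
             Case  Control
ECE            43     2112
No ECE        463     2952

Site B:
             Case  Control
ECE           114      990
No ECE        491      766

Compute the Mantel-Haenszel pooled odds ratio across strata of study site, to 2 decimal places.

0.16

OR_MH = Σ(aᵢdᵢ/nᵢ) / Σ(bᵢcᵢ/nᵢ), where nᵢ is the stratum total.
Stratum 1 (Site A): n = 5570; a·d/n = 43·2952/5570 = 22.7892; b·c/n = 2112·463/5570 = 175.5576
Stratum 2 (Site B): n = 2361; a·d/n = 114·766/2361 = 36.9860; b·c/n = 990·491/2361 = 205.8831
OR_MH = (22.7892 + 36.9860) / (175.5576 + 205.8831) = 59.7753 / 381.4407 = 0.15671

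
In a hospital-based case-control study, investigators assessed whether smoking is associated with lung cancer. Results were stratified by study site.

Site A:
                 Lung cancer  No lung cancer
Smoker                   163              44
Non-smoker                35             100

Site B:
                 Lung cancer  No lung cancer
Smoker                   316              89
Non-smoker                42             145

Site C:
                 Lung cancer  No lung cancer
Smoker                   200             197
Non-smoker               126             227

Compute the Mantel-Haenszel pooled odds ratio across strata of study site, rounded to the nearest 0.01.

4.23

OR_MH = Σ(aᵢdᵢ/nᵢ) / Σ(bᵢcᵢ/nᵢ), where nᵢ is the stratum total.
Stratum 1 (Site A): n = 342; a·d/n = 163·100/342 = 47.6608; b·c/n = 44·35/342 = 4.5029
Stratum 2 (Site B): n = 592; a·d/n = 316·145/592 = 77.3986; b·c/n = 89·42/592 = 6.3142
Stratum 3 (Site C): n = 750; a·d/n = 200·227/750 = 60.5333; b·c/n = 197·126/750 = 33.0960
OR_MH = (47.6608 + 77.3986 + 60.5333) / (4.5029 + 6.3142 + 33.0960) = 185.5928 / 43.9131 = 4.22636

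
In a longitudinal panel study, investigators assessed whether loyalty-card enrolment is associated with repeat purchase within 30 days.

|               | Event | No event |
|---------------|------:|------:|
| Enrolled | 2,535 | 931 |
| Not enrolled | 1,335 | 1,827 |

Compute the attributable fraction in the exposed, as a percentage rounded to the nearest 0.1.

42.3

Cells: a = 2535, b = 931, c = 1335, d = 1827.
Risk in exposed = 2535/3466 = 0.73139; risk in unexposed = 1335/3162 = 0.42220.
RR = 0.73139/0.42220 = 1.73233
AR% = (RR − 1)/RR × 100 = (1.73233 − 1)/1.73233 × 100 = 42.2742%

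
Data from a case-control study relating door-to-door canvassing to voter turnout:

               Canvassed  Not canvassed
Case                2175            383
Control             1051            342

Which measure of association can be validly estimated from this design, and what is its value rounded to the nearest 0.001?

1.848

Reading the table with exposure as columns: a = 2175 (Canvassed, case), b = 1051 (Canvassed, non-case), c = 383 (Not canvassed, case), d = 342.
This is a case-control study: participants were sampled on outcome status, so risks in the source population cannot be estimated directly — relative risk is not valid here. The odds ratio is the appropriate measure.
OR = (a·d)/(b·c) = (2175 × 342) / (1051 × 383) = 743850 / 402533 = 1.84792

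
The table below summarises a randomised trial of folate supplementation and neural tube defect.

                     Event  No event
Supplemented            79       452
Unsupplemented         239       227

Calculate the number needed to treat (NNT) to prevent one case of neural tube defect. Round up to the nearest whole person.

Risk in treated group = 79/531 = 0.14878; risk in control = 239/466 = 0.51288.
Absolute risk reduction = 0.51288 − 0.14878 = 0.36410
NNT = 1 / ARR = 1 / 0.36410 = 2.747 → round up → 3

3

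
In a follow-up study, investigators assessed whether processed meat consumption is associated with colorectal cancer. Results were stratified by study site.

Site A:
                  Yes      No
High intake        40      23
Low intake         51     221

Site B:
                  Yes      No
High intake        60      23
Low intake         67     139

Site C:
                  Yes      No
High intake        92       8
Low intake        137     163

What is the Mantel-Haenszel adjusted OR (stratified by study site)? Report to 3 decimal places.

8.013

OR_MH = Σ(aᵢdᵢ/nᵢ) / Σ(bᵢcᵢ/nᵢ), where nᵢ is the stratum total.
Stratum 1 (Site A): n = 335; a·d/n = 40·221/335 = 26.3881; b·c/n = 23·51/335 = 3.5015
Stratum 2 (Site B): n = 289; a·d/n = 60·139/289 = 28.8581; b·c/n = 23·67/289 = 5.3322
Stratum 3 (Site C): n = 400; a·d/n = 92·163/400 = 37.4900; b·c/n = 8·137/400 = 2.7400
OR_MH = (26.3881 + 28.8581 + 37.4900) / (3.5015 + 5.3322 + 2.7400) = 92.7362 / 11.5737 = 8.01268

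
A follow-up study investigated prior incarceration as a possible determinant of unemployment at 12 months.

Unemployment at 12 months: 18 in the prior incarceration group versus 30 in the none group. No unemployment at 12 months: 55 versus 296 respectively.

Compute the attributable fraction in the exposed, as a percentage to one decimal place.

62.7

From the description: a = 18, b = 55, c = 30, d = 296.
Risk in exposed = 18/73 = 0.24658; risk in unexposed = 30/326 = 0.09202.
RR = 0.24658/0.09202 = 2.67945
AR% = (RR − 1)/RR × 100 = (2.67945 − 1)/2.67945 × 100 = 62.6789%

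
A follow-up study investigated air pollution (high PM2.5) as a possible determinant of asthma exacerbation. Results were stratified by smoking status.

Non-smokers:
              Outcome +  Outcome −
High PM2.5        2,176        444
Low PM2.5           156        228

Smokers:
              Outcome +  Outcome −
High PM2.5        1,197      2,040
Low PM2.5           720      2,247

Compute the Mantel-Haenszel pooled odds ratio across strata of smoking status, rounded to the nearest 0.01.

OR_MH = Σ(aᵢdᵢ/nᵢ) / Σ(bᵢcᵢ/nᵢ), where nᵢ is the stratum total.
Stratum 1 (Non-smokers): n = 3004; a·d/n = 2176·228/3004 = 165.1558; b·c/n = 444·156/3004 = 23.0573
Stratum 2 (Smokers): n = 6204; a·d/n = 1197·2247/6204 = 433.5363; b·c/n = 2040·720/6204 = 236.7505
OR_MH = (165.1558 + 433.5363) / (23.0573 + 236.7505) = 598.6921 / 259.8077 = 2.30437

2.30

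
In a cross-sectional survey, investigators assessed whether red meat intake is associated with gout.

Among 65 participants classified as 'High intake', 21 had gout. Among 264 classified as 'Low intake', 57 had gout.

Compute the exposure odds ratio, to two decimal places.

1.73

From the description: a = 21, b = 44, c = 57, d = 207.
OR = (a·d)/(b·c) = (21 × 207) / (44 × 57) = 4347 / 2508 = 1.73325
The odds of gout are about 1.73 times as high in the high intake group.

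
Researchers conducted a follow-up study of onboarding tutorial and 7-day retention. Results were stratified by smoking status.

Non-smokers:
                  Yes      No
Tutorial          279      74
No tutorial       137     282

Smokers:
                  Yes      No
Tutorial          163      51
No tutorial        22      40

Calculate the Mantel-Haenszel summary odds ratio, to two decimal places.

7.30

OR_MH = Σ(aᵢdᵢ/nᵢ) / Σ(bᵢcᵢ/nᵢ), where nᵢ is the stratum total.
Stratum 1 (Non-smokers): n = 772; a·d/n = 279·282/772 = 101.9145; b·c/n = 74·137/772 = 13.1321
Stratum 2 (Smokers): n = 276; a·d/n = 163·40/276 = 23.6232; b·c/n = 51·22/276 = 4.0652
OR_MH = (101.9145 + 23.6232) / (13.1321 + 4.0652) = 125.5377 / 17.1973 = 7.29983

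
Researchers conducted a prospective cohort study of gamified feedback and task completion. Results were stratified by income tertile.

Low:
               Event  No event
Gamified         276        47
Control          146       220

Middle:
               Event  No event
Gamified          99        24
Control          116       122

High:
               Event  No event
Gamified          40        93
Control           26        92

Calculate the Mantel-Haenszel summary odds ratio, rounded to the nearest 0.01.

OR_MH = Σ(aᵢdᵢ/nᵢ) / Σ(bᵢcᵢ/nᵢ), where nᵢ is the stratum total.
Stratum 1 (Low): n = 689; a·d/n = 276·220/689 = 88.1277; b·c/n = 47·146/689 = 9.9594
Stratum 2 (Middle): n = 361; a·d/n = 99·122/361 = 33.4571; b·c/n = 24·116/361 = 7.7119
Stratum 3 (High): n = 251; a·d/n = 40·92/251 = 14.6614; b·c/n = 93·26/251 = 9.6335
OR_MH = (88.1277 + 33.4571 + 14.6614) / (9.9594 + 7.7119 + 9.6335) = 136.2461 / 27.3047 = 4.98983

4.99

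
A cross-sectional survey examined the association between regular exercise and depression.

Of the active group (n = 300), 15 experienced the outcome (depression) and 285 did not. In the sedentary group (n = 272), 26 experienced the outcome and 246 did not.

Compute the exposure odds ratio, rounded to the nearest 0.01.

0.50

From the description: a = 15, b = 285, c = 26, d = 246.
OR = (a·d)/(b·c) = (15 × 246) / (285 × 26) = 3690 / 7410 = 0.49798
Exposure is associated with lower odds of depression (OR = 0.50 < 1).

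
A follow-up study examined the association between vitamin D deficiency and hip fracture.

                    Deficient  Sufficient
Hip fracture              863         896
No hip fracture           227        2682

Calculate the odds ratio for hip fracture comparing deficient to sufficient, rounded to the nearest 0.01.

11.38

Reading the table with exposure as columns: a = 863 (Deficient, case), b = 227 (Deficient, non-case), c = 896 (Sufficient, case), d = 2682.
OR = (a·d)/(b·c) = (863 × 2682) / (227 × 896) = 2314566 / 203392 = 11.37983
The odds of hip fracture are about 11.38 times as high in the deficient group.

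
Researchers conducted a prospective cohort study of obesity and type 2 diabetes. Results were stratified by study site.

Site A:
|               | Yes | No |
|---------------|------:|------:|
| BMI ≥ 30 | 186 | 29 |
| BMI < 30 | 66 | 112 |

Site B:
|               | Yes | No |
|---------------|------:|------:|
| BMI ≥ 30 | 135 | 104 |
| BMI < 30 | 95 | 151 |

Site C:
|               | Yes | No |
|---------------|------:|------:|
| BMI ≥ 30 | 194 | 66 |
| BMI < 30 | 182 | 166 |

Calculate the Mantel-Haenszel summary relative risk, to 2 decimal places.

1.64

RR_MH = Σ(aᵢ·n₀ᵢ/nᵢ) / Σ(cᵢ·n₁ᵢ/nᵢ), with n₁ᵢ = aᵢ+bᵢ (exposed), n₀ᵢ = cᵢ+dᵢ (unexposed), nᵢ = n₁ᵢ+n₀ᵢ.
Stratum 1 (Site A): n₁ = 215, n₀ = 178, n = 393; a·n₀/n = 186·178/393 = 84.2443; c·n₁/n = 66·215/393 = 36.1069
Stratum 2 (Site B): n₁ = 239, n₀ = 246, n = 485; a·n₀/n = 135·246/485 = 68.4742; c·n₁/n = 95·239/485 = 46.8144
Stratum 3 (Site C): n₁ = 260, n₀ = 348, n = 608; a·n₀/n = 194·348/608 = 111.0395; c·n₁/n = 182·260/608 = 77.8289
RR_MH = (84.2443 + 68.4742 + 111.0395) / (36.1069 + 46.8144 + 77.8289) = 263.7580 / 160.7503 = 1.64079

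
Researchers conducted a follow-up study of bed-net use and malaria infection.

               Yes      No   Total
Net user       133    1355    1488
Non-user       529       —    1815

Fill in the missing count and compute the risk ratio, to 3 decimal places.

The missing cell is in the unexposed row: 1815 − 529 = 1286.
So a = 133, b = 1355, c = 529, d = 1286.
RR = [a/(a+b)] / [c/(c+d)] = (133/1488) / (529/1815) = 0.08938/0.29146 = 0.30667

0.307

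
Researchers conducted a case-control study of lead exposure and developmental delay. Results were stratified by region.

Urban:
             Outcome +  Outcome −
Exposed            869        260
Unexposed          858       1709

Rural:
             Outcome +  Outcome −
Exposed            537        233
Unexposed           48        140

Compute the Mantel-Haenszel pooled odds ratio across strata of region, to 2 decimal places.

OR_MH = Σ(aᵢdᵢ/nᵢ) / Σ(bᵢcᵢ/nᵢ), where nᵢ is the stratum total.
Stratum 1 (Urban): n = 3696; a·d/n = 869·1709/3696 = 401.8185; b·c/n = 260·858/3696 = 60.3571
Stratum 2 (Rural): n = 958; a·d/n = 537·140/958 = 78.4760; b·c/n = 233·48/958 = 11.6743
OR_MH = (401.8185 + 78.4760) / (60.3571 + 11.6743) = 480.2944 / 72.0315 = 6.66784

6.67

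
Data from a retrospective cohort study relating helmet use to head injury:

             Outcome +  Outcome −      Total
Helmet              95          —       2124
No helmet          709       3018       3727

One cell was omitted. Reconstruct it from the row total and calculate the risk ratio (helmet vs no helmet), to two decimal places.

The missing cell is in the exposed row: 2124 − 95 = 2029.
So a = 95, b = 2029, c = 709, d = 3018.
RR = [a/(a+b)] / [c/(c+d)] = (95/2124) / (709/3727) = 0.04473/0.19023 = 0.23512

0.24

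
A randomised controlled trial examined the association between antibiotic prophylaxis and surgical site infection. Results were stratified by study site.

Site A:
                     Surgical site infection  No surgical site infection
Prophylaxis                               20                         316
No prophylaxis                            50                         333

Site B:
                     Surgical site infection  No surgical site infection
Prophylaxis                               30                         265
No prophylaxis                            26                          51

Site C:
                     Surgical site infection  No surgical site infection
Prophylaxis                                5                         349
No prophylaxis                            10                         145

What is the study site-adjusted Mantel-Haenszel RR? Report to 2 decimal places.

0.36

RR_MH = Σ(aᵢ·n₀ᵢ/nᵢ) / Σ(cᵢ·n₁ᵢ/nᵢ), with n₁ᵢ = aᵢ+bᵢ (exposed), n₀ᵢ = cᵢ+dᵢ (unexposed), nᵢ = n₁ᵢ+n₀ᵢ.
Stratum 1 (Site A): n₁ = 336, n₀ = 383, n = 719; a·n₀/n = 20·383/719 = 10.6537; c·n₁/n = 50·336/719 = 23.3658
Stratum 2 (Site B): n₁ = 295, n₀ = 77, n = 372; a·n₀/n = 30·77/372 = 6.2097; c·n₁/n = 26·295/372 = 20.6183
Stratum 3 (Site C): n₁ = 354, n₀ = 155, n = 509; a·n₀/n = 5·155/509 = 1.5226; c·n₁/n = 10·354/509 = 6.9548
RR_MH = (10.6537 + 6.2097 + 1.5226) / (23.3658 + 20.6183 + 6.9548) = 18.3860 / 50.9389 = 0.36094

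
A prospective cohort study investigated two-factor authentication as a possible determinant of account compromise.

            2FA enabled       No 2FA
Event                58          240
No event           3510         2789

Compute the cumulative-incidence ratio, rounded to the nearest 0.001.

0.205

Reading the table with exposure as columns: a = 58 (2FA enabled, case), b = 3510 (2FA enabled, non-case), c = 240 (No 2FA, case), d = 2789.
Risk in exposed = 58/3568 = 0.01626; risk in unexposed = 240/3029 = 0.07923.
RR = 0.01626 / 0.07923 = 0.20516
The risk is 79% lower among the exposed than among the unexposed.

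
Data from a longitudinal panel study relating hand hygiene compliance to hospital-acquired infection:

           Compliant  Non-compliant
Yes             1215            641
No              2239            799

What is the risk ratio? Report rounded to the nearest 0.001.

0.790

Reading the table with exposure as columns: a = 1215 (Compliant, case), b = 2239 (Compliant, non-case), c = 641 (Non-compliant, case), d = 799.
Risk in exposed = 1215/3454 = 0.35177; risk in unexposed = 641/1440 = 0.44514.
RR = 0.35177 / 0.44514 = 0.79024
The risk is 21% lower among the exposed than among the unexposed.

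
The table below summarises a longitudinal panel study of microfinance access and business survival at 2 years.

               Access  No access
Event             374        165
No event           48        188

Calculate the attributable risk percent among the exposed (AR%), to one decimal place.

47.3

Reading the table with exposure as columns: a = 374 (Access, case), b = 48 (Access, non-case), c = 165 (No access, case), d = 188.
Risk in exposed = 374/422 = 0.88626; risk in unexposed = 165/353 = 0.46742.
RR = 0.88626/0.46742 = 1.89605
AR% = (RR − 1)/RR × 100 = (1.89605 − 1)/1.89605 × 100 = 47.2588%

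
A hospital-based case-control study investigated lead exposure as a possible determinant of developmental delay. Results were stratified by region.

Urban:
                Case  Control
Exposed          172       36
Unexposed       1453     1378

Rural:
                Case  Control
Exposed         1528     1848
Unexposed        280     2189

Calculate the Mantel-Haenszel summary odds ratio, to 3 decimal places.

OR_MH = Σ(aᵢdᵢ/nᵢ) / Σ(bᵢcᵢ/nᵢ), where nᵢ is the stratum total.
Stratum 1 (Urban): n = 3039; a·d/n = 172·1378/3039 = 77.9914; b·c/n = 36·1453/3039 = 17.2122
Stratum 2 (Rural): n = 5845; a·d/n = 1528·2189/5845 = 572.2484; b·c/n = 1848·280/5845 = 88.5269
OR_MH = (77.9914 + 572.2484) / (17.2122 + 88.5269) = 650.2399 / 105.7392 = 6.14947

6.149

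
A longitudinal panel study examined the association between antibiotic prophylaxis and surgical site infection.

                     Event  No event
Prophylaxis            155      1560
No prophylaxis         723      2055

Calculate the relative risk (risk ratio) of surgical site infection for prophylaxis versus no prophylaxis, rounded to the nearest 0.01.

0.35

Cells: a = 155, b = 1560, c = 723, d = 2055.
Risk in exposed = 155/1715 = 0.09038; risk in unexposed = 723/2778 = 0.26026.
RR = 0.09038 / 0.26026 = 0.34727
The risk is 65% lower among the exposed than among the unexposed.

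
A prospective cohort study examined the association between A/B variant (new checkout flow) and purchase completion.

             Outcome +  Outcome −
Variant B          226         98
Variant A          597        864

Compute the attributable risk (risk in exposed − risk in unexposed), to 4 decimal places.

Cells: a = 226, b = 98, c = 597, d = 864.
Risk in exposed = 226/324 = 0.697531; risk in unexposed = 597/1461 = 0.408624.
Risk difference = 0.697531 − 0.408624 = 0.288907

0.2889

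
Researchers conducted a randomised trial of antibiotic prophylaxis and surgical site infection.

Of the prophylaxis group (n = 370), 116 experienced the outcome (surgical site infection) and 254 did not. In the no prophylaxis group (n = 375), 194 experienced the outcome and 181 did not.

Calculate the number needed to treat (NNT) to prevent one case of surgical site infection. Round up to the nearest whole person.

Risk in treated group = 116/370 = 0.31351; risk in control = 194/375 = 0.51733.
Absolute risk reduction = 0.51733 − 0.31351 = 0.20382
NNT = 1 / ARR = 1 / 0.20382 = 4.906 → round up → 5

5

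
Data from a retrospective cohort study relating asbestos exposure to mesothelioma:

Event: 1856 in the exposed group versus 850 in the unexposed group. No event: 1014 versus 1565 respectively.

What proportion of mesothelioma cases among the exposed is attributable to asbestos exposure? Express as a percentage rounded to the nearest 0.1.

From the description: a = 1856, b = 1014, c = 850, d = 1565.
Risk in exposed = 1856/2870 = 0.64669; risk in unexposed = 850/2415 = 0.35197.
RR = 0.64669/0.35197 = 1.83736
AR% = (RR − 1)/RR × 100 = (1.83736 − 1)/1.83736 × 100 = 45.5741%

45.6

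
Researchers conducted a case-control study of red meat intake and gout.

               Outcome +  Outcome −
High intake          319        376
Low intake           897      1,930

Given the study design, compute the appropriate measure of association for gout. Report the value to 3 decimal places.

Cells: a = 319, b = 376, c = 897, d = 1930.
This is a case-control study: participants were sampled on outcome status, so risks in the source population cannot be estimated directly — relative risk is not valid here. The odds ratio is the appropriate measure.
OR = (a·d)/(b·c) = (319 × 1930) / (376 × 897) = 615670 / 337272 = 1.82544

1.825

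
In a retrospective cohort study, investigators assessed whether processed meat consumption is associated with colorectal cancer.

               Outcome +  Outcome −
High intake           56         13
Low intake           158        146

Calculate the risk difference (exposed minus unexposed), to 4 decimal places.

Cells: a = 56, b = 13, c = 158, d = 146.
Risk in exposed = 56/69 = 0.811594; risk in unexposed = 158/304 = 0.519737.
Risk difference = 0.811594 − 0.519737 = 0.291857

0.2919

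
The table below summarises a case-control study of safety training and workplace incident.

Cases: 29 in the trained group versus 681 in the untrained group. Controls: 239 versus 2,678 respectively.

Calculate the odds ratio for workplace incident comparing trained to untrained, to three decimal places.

0.477

From the description: a = 29, b = 239, c = 681, d = 2678.
OR = (a·d)/(b·c) = (29 × 2678) / (239 × 681) = 77662 / 162759 = 0.47716
Exposure is associated with lower odds of workplace incident (OR = 0.48 < 1).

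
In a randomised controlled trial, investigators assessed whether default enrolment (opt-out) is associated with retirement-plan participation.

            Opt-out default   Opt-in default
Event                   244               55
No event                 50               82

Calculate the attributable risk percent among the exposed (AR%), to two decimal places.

51.63

Reading the table with exposure as columns: a = 244 (Opt-out default, case), b = 50 (Opt-out default, non-case), c = 55 (Opt-in default, case), d = 82.
Risk in exposed = 244/294 = 0.82993; risk in unexposed = 55/137 = 0.40146.
RR = 0.82993/0.40146 = 2.06729
AR% = (RR − 1)/RR × 100 = (2.06729 − 1)/2.06729 × 100 = 51.6274%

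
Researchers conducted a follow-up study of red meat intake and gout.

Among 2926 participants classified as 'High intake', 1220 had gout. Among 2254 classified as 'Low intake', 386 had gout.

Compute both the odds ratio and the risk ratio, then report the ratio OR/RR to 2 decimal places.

From the description: a = 1220, b = 1706, c = 386, d = 1868.
OR = (1220·1868)/(1706·386) = 2278960/658516 = 3.46075
Risk in exposed = 1220/2926 = 0.41695; risk in unexposed = 386/2254 = 0.17125; RR = 2.43474
OR/RR = 3.46075 / 2.43474 = 1.42141
The outcome is not rare, so the OR lies further from 1 than the RR.

1.42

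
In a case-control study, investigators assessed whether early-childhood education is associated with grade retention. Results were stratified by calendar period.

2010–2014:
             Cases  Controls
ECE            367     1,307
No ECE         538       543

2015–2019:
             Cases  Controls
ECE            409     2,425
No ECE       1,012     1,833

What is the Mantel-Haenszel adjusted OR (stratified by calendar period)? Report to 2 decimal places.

OR_MH = Σ(aᵢdᵢ/nᵢ) / Σ(bᵢcᵢ/nᵢ), where nᵢ is the stratum total.
Stratum 1 (2010–2014): n = 2755; a·d/n = 367·543/2755 = 72.3343; b·c/n = 1307·538/2755 = 255.2327
Stratum 2 (2015–2019): n = 5679; a·d/n = 409·1833/5679 = 132.0122; b·c/n = 2425·1012/5679 = 432.1359
OR_MH = (72.3343 + 132.0122) / (255.2327 + 432.1359) = 204.3465 / 687.3686 = 0.29729

0.30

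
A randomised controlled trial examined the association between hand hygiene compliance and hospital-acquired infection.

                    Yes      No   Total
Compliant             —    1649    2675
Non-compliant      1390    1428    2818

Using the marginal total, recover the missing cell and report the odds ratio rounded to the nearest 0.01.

0.64

The missing cell is in the exposed row: 2675 − 1649 = 1026.
So a = 1026, b = 1649, c = 1390, d = 1428.
OR = (a·d)/(b·c) = (1026 × 1428) / (1649 × 1390) = 1465128 / 2292110 = 0.63920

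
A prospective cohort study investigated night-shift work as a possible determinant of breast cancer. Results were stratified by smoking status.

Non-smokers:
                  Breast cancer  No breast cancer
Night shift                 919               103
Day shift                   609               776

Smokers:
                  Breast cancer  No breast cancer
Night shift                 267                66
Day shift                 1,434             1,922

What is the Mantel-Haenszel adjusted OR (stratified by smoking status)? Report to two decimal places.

OR_MH = Σ(aᵢdᵢ/nᵢ) / Σ(bᵢcᵢ/nᵢ), where nᵢ is the stratum total.
Stratum 1 (Non-smokers): n = 2407; a·d/n = 919·776/2407 = 296.2792; b·c/n = 103·609/2407 = 26.0602
Stratum 2 (Smokers): n = 3689; a·d/n = 267·1922/3689 = 139.1092; b·c/n = 66·1434/3689 = 25.6557
OR_MH = (296.2792 + 139.1092) / (26.0602 + 25.6557) = 435.3884 / 51.7160 = 8.41884

8.42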